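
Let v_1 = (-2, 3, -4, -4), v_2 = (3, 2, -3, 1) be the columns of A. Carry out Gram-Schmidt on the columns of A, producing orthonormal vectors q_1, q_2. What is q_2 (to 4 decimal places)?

q_1 = v_1/‖v_1‖ = (-2, 3, -4, -4)/6.7082 = (-0.2981, 0.4472, -0.5963, -0.5963).
r_{12} = q_1·v_2 = 1.1926.
u_2 = v_2 − 1.1926·q_1 = (3.3556, 1.4667, -2.2889, 1.7111).
‖u_2‖ = 4.6452, so q_2 = (0.7224, 0.3157, -0.4927, 0.3684).

q_2 = (0.7224, 0.3157, -0.4927, 0.3684)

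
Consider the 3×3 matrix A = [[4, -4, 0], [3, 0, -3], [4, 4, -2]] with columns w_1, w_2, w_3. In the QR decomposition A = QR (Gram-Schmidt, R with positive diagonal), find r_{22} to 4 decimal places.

r_{22} = 5.6569

w_1 = (4, 3, 4); ‖w_1‖ = 6.4031, so q_1 = (0.6247, 0.4685, 0.6247).
q_1·w_2 = 0.6247·(-4) + 0.4685·0 + 0.6247·4 = 0.0000.
u_2 = w_2 + 0.0000·q_1 = (-4.0000, 0.0000, 4.0000).
r_{22} = ‖u_2‖ = 5.6569.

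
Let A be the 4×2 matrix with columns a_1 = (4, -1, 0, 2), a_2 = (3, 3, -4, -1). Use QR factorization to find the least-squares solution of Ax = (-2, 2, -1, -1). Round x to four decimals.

x = (-0.6633, 0.2755)

a_1 = (4, -1, 0, 2); ‖a_1‖ = 4.5826, so e_1 = (0.8729, -0.2182, 0.0000, 0.4364).
e_1·a_2 = 0.8729·3 + (-0.2182)·3 + 0.0000·(-4) + 0.4364·(-1) = 1.5275.
u_2 = a_2 − 1.5275·e_1 = (1.6667, 3.3333, -4.0000, -1.6667).
‖u_2‖ = 5.7155, so e_2 = (0.2916, 0.5832, -0.6999, -0.2916).
Qᵀb = (-2.6186, 1.5747).
Back-substitute: x_2 = 1.5747/5.7155 = 0.2755.
x_1 = (-2.6186 − 1.5275·0.2755)/4.5826 = -0.6633.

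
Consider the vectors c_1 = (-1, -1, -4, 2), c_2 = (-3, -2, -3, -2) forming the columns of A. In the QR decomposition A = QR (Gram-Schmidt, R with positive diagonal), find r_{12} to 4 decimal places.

r_{12} = 2.7716

q_1 = c_1/‖c_1‖ = (-1, -1, -4, 2)/4.6904 = (-0.2132, -0.2132, -0.8528, 0.4264).
r_{12} = q_1·c_2 = 2.7716.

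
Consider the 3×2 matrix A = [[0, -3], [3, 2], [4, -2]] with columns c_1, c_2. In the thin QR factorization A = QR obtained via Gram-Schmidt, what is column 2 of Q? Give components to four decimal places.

q_2 = (-0.7311, 0.5459, -0.4094)

q_1 = c_1/‖c_1‖ = (0, 3, 4)/5.0000 = (0.0000, 0.6000, 0.8000).
r_{12} = q_1·c_2 = -0.4000.
u_2 = c_2 + 0.4000·q_1 = (-3.0000, 2.2400, -1.6800).
‖u_2‖ = 4.1037, so q_2 = (-0.7311, 0.5459, -0.4094).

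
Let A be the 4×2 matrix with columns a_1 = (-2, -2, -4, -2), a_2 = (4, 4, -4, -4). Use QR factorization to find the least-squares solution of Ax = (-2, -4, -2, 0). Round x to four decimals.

x = (0.8148, -0.3519)

a_1 = (-2, -2, -4, -2); ‖a_1‖ = 5.2915, so q_1 = (-0.3780, -0.3780, -0.7559, -0.3780).
q_1·a_2 = (-0.3780)·4 + (-0.3780)·4 + (-0.7559)·(-4) + (-0.3780)·(-4) = 1.5119.
u_2 = a_2 − 1.5119·q_1 = (4.5714, 4.5714, -2.8571, -3.4286).
‖u_2‖ = 7.8558, so q_2 = (0.5819, 0.5819, -0.3637, -0.4364).
Qᵀb = (3.7796, -2.7641).
Back-substitute: x_2 = -2.7641/7.8558 = -0.3519.
x_1 = (3.7796 − 1.5119·(-0.3519))/5.2915 = 0.8148.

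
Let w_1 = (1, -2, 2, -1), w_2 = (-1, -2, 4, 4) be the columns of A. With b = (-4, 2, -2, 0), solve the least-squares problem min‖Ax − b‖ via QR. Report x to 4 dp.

w_1 = (1, -2, 2, -1); ‖w_1‖ = 3.1623, so q_1 = (0.3162, -0.6325, 0.6325, -0.3162).
q_1·w_2 = 0.3162·(-1) + (-0.6325)·(-2) + 0.6325·4 + (-0.3162)·4 = 2.2136.
u_2 = w_2 − 2.2136·q_1 = (-1.7000, -0.6000, 2.6000, 4.7000).
‖u_2‖ = 5.6657, so q_2 = (-0.3001, -0.1059, 0.4589, 0.8296).
Qᵀb = (-3.7947, 0.0706).
Back-substitute: x_2 = 0.0706/5.6657 = 0.0125.
x_1 = (-3.7947 − 2.2136·0.0125)/3.1623 = -1.2087.

x = (-1.2087, 0.0125)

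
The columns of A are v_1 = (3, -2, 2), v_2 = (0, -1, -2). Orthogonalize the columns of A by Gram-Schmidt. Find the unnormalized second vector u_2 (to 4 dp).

u_2 = (0.3529, -1.2353, -1.7647)

v_1 = (3, -2, 2); ‖v_1‖ = 4.1231, so e_1 = (0.7276, -0.4851, 0.4851).
e_1·v_2 = 0.7276·0 + (-0.4851)·(-1) + 0.4851·(-2) = -0.4851.
u_2 = v_2 + 0.4851·e_1 = (0.3529, -1.2353, -1.7647).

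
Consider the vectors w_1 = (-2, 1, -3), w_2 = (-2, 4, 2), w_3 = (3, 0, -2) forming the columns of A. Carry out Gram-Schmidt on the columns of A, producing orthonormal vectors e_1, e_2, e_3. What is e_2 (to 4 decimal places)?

w_1 = (-2, 1, -3); ‖w_1‖ = 3.7417, so e_1 = (-0.5345, 0.2673, -0.8018).
e_1·w_2 = (-0.5345)·(-2) + 0.2673·4 + (-0.8018)·2 = 0.5345.
u_2 = w_2 − 0.5345·e_1 = (-1.7143, 3.8571, 2.4286).
‖u_2‖ = 4.8697, so e_2 = (-0.3520, 0.7921, 0.4987).

e_2 = (-0.3520, 0.7921, 0.4987)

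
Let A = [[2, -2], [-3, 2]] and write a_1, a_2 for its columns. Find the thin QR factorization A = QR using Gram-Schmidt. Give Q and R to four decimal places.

a_1 = (2, -3); ‖a_1‖ = 3.6056, so q_1 = (0.5547, -0.8321).
q_1·a_2 = 0.5547·(-2) + (-0.8321)·2 = -2.7735.
u_2 = a_2 + 2.7735·q_1 = (-0.4615, -0.3077).
‖u_2‖ = 0.5547, so q_2 = (-0.8321, -0.5547).

Q = [[0.5547, -0.8321], [-0.8321, -0.5547]], R = [[3.6056, -2.7735], [0.0000, 0.5547]]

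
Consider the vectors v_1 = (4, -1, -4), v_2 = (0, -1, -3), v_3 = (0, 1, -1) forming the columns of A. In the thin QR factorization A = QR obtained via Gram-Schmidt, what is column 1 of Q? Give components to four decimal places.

q_1 = (0.6963, -0.1741, -0.6963)

q_1 = v_1/‖v_1‖ = (4, -1, -4)/5.7446 = (0.6963, -0.1741, -0.6963).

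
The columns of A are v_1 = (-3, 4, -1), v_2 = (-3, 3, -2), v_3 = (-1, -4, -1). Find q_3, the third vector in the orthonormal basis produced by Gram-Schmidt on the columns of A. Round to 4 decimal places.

v_1 = (-3, 4, -1); ‖v_1‖ = 5.0990, so q_1 = (-0.5883, 0.7845, -0.1961).
q_1·v_2 = (-0.5883)·(-3) + 0.7845·3 + (-0.1961)·(-2) = 4.5107.
u_2 = v_2 − 4.5107·q_1 = (-0.3462, -0.5385, -1.1154).
‖u_2‖ = 1.2860, so q_2 = (-0.2692, -0.4187, -0.8673).
q_1·v_3 = (-0.5883)·(-1) + 0.7845·(-4) + (-0.1961)·(-1) = -2.3534; q_2·v_3 = (-0.2692)·(-1) + (-0.4187)·(-4) + (-0.8673)·(-1) = 2.8113.
u_3 = v_3 + 2.3534·q_1 − 2.8113·q_2 = (-1.6279, -0.9767, 0.9767).
‖u_3‖ = 2.1350, so q_3 = (-0.7625, -0.4575, 0.4575).

q_3 = (-0.7625, -0.4575, 0.4575)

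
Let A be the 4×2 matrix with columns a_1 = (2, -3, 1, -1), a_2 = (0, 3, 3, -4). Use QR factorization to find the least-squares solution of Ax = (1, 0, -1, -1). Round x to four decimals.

a_1 = (2, -3, 1, -1); ‖a_1‖ = 3.8730, so q_1 = (0.5164, -0.7746, 0.2582, -0.2582).
q_1·a_2 = 0.5164·0 + (-0.7746)·3 + 0.2582·3 + (-0.2582)·(-4) = -0.5164.
u_2 = a_2 + 0.5164·q_1 = (0.2667, 2.6000, 3.1333, -4.1333).
‖u_2‖ = 5.8080, so q_2 = (0.0459, 0.4477, 0.5395, -0.7117).
Qᵀb = (0.5164, 0.2181).
Back-substitute: x_2 = 0.2181/5.8080 = 0.0375.
x_1 = (0.5164 + 0.5164·0.0375)/3.8730 = 0.1383.

x = (0.1383, 0.0375)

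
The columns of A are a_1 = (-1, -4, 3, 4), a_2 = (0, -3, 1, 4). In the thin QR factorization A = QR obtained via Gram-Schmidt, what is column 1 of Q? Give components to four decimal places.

e_1 = (-0.1543, -0.6172, 0.4629, 0.6172)

a_1 = (-1, -4, 3, 4); ‖a_1‖ = 6.4807, so e_1 = (-0.1543, -0.6172, 0.4629, 0.6172).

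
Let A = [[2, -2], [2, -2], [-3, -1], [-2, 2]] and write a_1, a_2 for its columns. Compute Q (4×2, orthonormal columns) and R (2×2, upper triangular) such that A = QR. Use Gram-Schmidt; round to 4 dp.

Q = [[0.4364, -0.3780], [0.4364, -0.3780], [-0.6547, -0.7559], [-0.4364, 0.3780]], R = [[4.5826, -1.9640], [0.0000, 3.0237]]

a_1 = (2, 2, -3, -2); ‖a_1‖ = 4.5826, so e_1 = (0.4364, 0.4364, -0.6547, -0.4364).
e_1·a_2 = 0.4364·(-2) + 0.4364·(-2) + (-0.6547)·(-1) + (-0.4364)·2 = -1.9640.
u_2 = a_2 + 1.9640·e_1 = (-1.1429, -1.1429, -2.2857, 1.1429).
‖u_2‖ = 3.0237, so e_2 = (-0.3780, -0.3780, -0.7559, 0.3780).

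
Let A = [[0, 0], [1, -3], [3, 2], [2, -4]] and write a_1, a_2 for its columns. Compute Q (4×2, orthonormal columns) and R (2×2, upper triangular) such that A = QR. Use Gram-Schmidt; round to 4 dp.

a_1 = (0, 1, 3, 2); ‖a_1‖ = 3.7417, so e_1 = (0.0000, 0.2673, 0.8018, 0.5345).
e_1·a_2 = 0.0000·0 + 0.2673·(-3) + 0.8018·2 + 0.5345·(-4) = -1.3363.
u_2 = a_2 + 1.3363·e_1 = (0.0000, -2.6429, 3.0714, -3.2857).
‖u_2‖ = 5.2167, so e_2 = (0.0000, -0.5066, 0.5888, -0.6298).

Q = [[0.0000, 0.0000], [0.2673, -0.5066], [0.8018, 0.5888], [0.5345, -0.6298]], R = [[3.7417, -1.3363], [0.0000, 5.2167]]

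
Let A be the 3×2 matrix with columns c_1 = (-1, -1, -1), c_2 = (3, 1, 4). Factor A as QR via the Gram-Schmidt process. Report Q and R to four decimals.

Q = [[-0.5774, 0.1543], [-0.5774, -0.7715], [-0.5774, 0.6172]], R = [[1.7321, -4.6188], [0.0000, 2.1602]]

q_1 = c_1/‖c_1‖ = (-1, -1, -1)/1.7321 = (-0.5774, -0.5774, -0.5774).
r_{12} = q_1·c_2 = -4.6188.
u_2 = c_2 + 4.6188·q_1 = (0.3333, -1.6667, 1.3333).
‖u_2‖ = 2.1602, so q_2 = (0.1543, -0.7715, 0.6172).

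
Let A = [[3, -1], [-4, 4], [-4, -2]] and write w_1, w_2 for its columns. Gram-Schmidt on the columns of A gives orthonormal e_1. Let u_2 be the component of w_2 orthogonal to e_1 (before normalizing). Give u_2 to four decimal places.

w_1 = (3, -4, -4); ‖w_1‖ = 6.4031, so e_1 = (0.4685, -0.6247, -0.6247).
e_1·w_2 = 0.4685·(-1) + (-0.6247)·4 + (-0.6247)·(-2) = -1.7179.
u_2 = w_2 + 1.7179·e_1 = (-0.1951, 2.9268, -3.0732).

u_2 = (-0.1951, 2.9268, -3.0732)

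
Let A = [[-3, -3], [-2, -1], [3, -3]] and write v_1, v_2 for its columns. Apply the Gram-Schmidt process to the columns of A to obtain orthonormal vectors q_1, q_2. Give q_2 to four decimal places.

v_1 = (-3, -2, 3); ‖v_1‖ = 4.6904, so q_1 = (-0.6396, -0.4264, 0.6396).
q_1·v_2 = (-0.6396)·(-3) + (-0.4264)·(-1) + 0.6396·(-3) = 0.4264.
u_2 = v_2 − 0.4264·q_1 = (-2.7273, -0.8182, -3.2727).
‖u_2‖ = 4.3380, so q_2 = (-0.6287, -0.1886, -0.7544).

q_2 = (-0.6287, -0.1886, -0.7544)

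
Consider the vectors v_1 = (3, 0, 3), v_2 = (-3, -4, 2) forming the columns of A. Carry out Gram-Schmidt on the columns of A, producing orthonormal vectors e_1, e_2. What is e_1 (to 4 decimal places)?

e_1 = v_1/‖v_1‖ = (3, 0, 3)/4.2426 = (0.7071, 0.0000, 0.7071).

e_1 = (0.7071, 0.0000, 0.7071)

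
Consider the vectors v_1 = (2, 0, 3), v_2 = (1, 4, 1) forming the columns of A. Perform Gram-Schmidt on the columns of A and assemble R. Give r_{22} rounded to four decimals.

v_1 = (2, 0, 3); ‖v_1‖ = 3.6056, so q_1 = (0.5547, 0.0000, 0.8321).
q_1·v_2 = 0.5547·1 + 0.0000·4 + 0.8321·1 = 1.3868.
u_2 = v_2 − 1.3868·q_1 = (0.2308, 4.0000, -0.1538).
r_{22} = ‖u_2‖ = 4.0096.

r_{22} = 4.0096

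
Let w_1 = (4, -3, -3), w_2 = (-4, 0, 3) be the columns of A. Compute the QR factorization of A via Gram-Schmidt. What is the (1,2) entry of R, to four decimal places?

r_{12} = -4.2875

e_1 = w_1/‖w_1‖ = (4, -3, -3)/5.8310 = (0.6860, -0.5145, -0.5145).
r_{12} = e_1·w_2 = -4.2875.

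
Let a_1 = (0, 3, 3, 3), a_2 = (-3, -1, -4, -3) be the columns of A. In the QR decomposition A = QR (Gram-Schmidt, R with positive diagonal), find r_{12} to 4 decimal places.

q_1 = a_1/‖a_1‖ = (0, 3, 3, 3)/5.1962 = (0.0000, 0.5774, 0.5774, 0.5774).
r_{12} = q_1·a_2 = -4.6188.

r_{12} = -4.6188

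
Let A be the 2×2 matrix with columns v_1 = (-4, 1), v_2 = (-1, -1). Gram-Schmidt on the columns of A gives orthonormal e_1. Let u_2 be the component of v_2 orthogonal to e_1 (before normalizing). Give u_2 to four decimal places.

u_2 = (-0.2941, -1.1765)

e_1 = v_1/‖v_1‖ = (-4, 1)/4.1231 = (-0.9701, 0.2425).
r_{12} = e_1·v_2 = 0.7276.
u_2 = v_2 − 0.7276·e_1 = (-0.2941, -1.1765).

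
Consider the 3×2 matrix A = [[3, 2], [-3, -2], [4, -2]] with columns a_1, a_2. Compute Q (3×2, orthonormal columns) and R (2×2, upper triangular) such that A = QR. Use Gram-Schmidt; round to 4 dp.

Q = [[0.5145, 0.4851], [-0.5145, -0.4851], [0.6860, -0.7276]], R = [[5.8310, 0.6860], [0.0000, 3.3955]]

e_1 = a_1/‖a_1‖ = (3, -3, 4)/5.8310 = (0.5145, -0.5145, 0.6860).
r_{12} = e_1·a_2 = 0.6860.
u_2 = a_2 − 0.6860·e_1 = (1.6471, -1.6471, -2.4706).
‖u_2‖ = 3.3955, so e_2 = (0.4851, -0.4851, -0.7276).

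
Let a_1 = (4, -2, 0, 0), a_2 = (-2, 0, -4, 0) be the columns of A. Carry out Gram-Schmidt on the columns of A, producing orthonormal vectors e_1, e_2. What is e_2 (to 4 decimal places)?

a_1 = (4, -2, 0, 0); ‖a_1‖ = 4.4721, so e_1 = (0.8944, -0.4472, 0.0000, 0.0000).
e_1·a_2 = 0.8944·(-2) + (-0.4472)·0 + 0.0000·(-4) + 0.0000·0 = -1.7889.
u_2 = a_2 + 1.7889·e_1 = (-0.4000, -0.8000, -4.0000, 0.0000).
‖u_2‖ = 4.0988, so e_2 = (-0.0976, -0.1952, -0.9759, 0.0000).

e_2 = (-0.0976, -0.1952, -0.9759, 0.0000)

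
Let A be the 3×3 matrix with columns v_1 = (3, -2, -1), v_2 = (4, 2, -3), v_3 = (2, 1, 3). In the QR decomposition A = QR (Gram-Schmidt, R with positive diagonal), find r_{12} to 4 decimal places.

r_{12} = 2.9399

q_1 = v_1/‖v_1‖ = (3, -2, -1)/3.7417 = (0.8018, -0.5345, -0.2673).
r_{12} = q_1·v_2 = 2.9399.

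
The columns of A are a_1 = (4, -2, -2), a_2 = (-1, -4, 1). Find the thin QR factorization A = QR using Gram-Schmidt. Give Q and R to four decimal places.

Q = [[0.8165, -0.3157], [-0.4082, -0.9077], [-0.4082, 0.2763]], R = [[4.8990, 0.4082], [0.0000, 4.2230]]

a_1 = (4, -2, -2); ‖a_1‖ = 4.8990, so q_1 = (0.8165, -0.4082, -0.4082).
q_1·a_2 = 0.8165·(-1) + (-0.4082)·(-4) + (-0.4082)·1 = 0.4082.
u_2 = a_2 − 0.4082·q_1 = (-1.3333, -3.8333, 1.1667).
‖u_2‖ = 4.2230, so q_2 = (-0.3157, -0.9077, 0.2763).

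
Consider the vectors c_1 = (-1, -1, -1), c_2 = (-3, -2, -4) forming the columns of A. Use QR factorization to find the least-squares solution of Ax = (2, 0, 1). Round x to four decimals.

q_1 = c_1/‖c_1‖ = (-1, -1, -1)/1.7321 = (-0.5774, -0.5774, -0.5774).
r_{12} = q_1·c_2 = 5.1962.
u_2 = c_2 − 5.1962·q_1 = (0.0000, 1.0000, -1.0000).
‖u_2‖ = 1.4142, so q_2 = (0.0000, 0.7071, -0.7071).
Qᵀb = (-1.7321, -0.7071).
Back-substitute: x_2 = -0.7071/1.4142 = -0.5000.
x_1 = (-1.7321 − 5.1962·(-0.5000))/1.7321 = 0.5000.

x = (0.5000, -0.5000)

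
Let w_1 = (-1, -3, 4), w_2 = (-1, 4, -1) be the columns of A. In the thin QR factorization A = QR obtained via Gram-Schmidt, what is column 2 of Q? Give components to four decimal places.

q_2 = (-0.5158, 0.7423, 0.4277)

w_1 = (-1, -3, 4); ‖w_1‖ = 5.0990, so q_1 = (-0.1961, -0.5883, 0.7845).
q_1·w_2 = (-0.1961)·(-1) + (-0.5883)·4 + 0.7845·(-1) = -2.9417.
u_2 = w_2 + 2.9417·q_1 = (-1.5769, 2.2692, 1.3077).
‖u_2‖ = 3.0571, so q_2 = (-0.5158, 0.7423, 0.4277).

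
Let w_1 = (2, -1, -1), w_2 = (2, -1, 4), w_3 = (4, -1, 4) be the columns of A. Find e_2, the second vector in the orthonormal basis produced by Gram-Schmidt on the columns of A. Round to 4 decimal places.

e_2 = (0.3651, -0.1826, 0.9129)

w_1 = (2, -1, -1); ‖w_1‖ = 2.4495, so e_1 = (0.8165, -0.4082, -0.4082).
e_1·w_2 = 0.8165·2 + (-0.4082)·(-1) + (-0.4082)·4 = 0.4082.
u_2 = w_2 − 0.4082·e_1 = (1.6667, -0.8333, 4.1667).
‖u_2‖ = 4.5644, so e_2 = (0.3651, -0.1826, 0.9129).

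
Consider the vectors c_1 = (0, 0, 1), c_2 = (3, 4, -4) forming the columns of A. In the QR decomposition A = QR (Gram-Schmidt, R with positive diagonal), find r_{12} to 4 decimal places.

c_1 = (0, 0, 1); ‖c_1‖ = 1.0000, so q_1 = (0.0000, 0.0000, 1.0000).
r_{12} = q_1·c_2 = -4.0000.

r_{12} = -4.0000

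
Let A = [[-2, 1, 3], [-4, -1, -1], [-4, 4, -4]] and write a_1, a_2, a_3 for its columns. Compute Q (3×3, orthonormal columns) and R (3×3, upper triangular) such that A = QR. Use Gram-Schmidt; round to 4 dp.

Q = [[-0.3333, 0.0627, 0.9407], [-0.6667, -0.7212, -0.1881], [-0.6667, 0.6899, -0.2822]], R = [[6.0000, -2.3333, 2.3333], [0.0000, 3.5434, -1.8501], [0.0000, 0.0000, 4.1392]]

a_1 = (-2, -4, -4); ‖a_1‖ = 6.0000, so e_1 = (-0.3333, -0.6667, -0.6667).
e_1·a_2 = (-0.3333)·1 + (-0.6667)·(-1) + (-0.6667)·4 = -2.3333.
u_2 = a_2 + 2.3333·e_1 = (0.2222, -2.5556, 2.4444).
‖u_2‖ = 3.5434, so e_2 = (0.0627, -0.7212, 0.6899).
e_1·a_3 = (-0.3333)·3 + (-0.6667)·(-1) + (-0.6667)·(-4) = 2.3333; e_2·a_3 = 0.0627·3 + (-0.7212)·(-1) + 0.6899·(-4) = -1.8501.
u_3 = a_3 − 2.3333·e_1 + 1.8501·e_2 = (3.8938, -0.7788, -1.1681).
‖u_3‖ = 4.1392, so e_3 = (0.9407, -0.1881, -0.2822).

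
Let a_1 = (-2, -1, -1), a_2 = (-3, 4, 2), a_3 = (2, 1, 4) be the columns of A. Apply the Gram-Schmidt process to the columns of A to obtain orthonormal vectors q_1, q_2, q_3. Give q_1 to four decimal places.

q_1 = (-0.8165, -0.4082, -0.4082)

a_1 = (-2, -1, -1); ‖a_1‖ = 2.4495, so q_1 = (-0.8165, -0.4082, -0.4082).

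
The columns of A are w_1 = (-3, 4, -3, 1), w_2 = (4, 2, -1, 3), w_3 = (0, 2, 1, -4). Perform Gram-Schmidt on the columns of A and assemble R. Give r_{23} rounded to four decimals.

e_1 = w_1/‖w_1‖ = (-3, 4, -3, 1)/5.9161 = (-0.5071, 0.6761, -0.5071, 0.1690).
r_{12} = e_1·w_2 = 0.3381.
u_2 = w_2 − 0.3381·e_1 = (4.1714, 1.7714, -0.8286, 2.9429).
‖u_2‖ = 5.4668, so e_2 = (0.7630, 0.3240, -0.1516, 0.5383).
r_{23} = e_2·w_3 = -1.6568.

r_{23} = -1.6568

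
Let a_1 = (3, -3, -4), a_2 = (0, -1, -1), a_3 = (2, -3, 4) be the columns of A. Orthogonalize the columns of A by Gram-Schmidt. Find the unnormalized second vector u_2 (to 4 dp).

u_2 = (-0.6176, -0.3824, -0.1765)

q_1 = a_1/‖a_1‖ = (3, -3, -4)/5.8310 = (0.5145, -0.5145, -0.6860).
r_{12} = q_1·a_2 = 1.2005.
u_2 = a_2 − 1.2005·q_1 = (-0.6176, -0.3824, -0.1765).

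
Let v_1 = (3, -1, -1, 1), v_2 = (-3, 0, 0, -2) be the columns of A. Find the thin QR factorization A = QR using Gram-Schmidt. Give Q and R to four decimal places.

Q = [[0.8660, -0.1464], [-0.2887, -0.5367], [-0.2887, -0.5367], [0.2887, -0.6343]], R = [[3.4641, -3.1754], [0.0000, 1.7078]]

q_1 = v_1/‖v_1‖ = (3, -1, -1, 1)/3.4641 = (0.8660, -0.2887, -0.2887, 0.2887).
r_{12} = q_1·v_2 = -3.1754.
u_2 = v_2 + 3.1754·q_1 = (-0.2500, -0.9167, -0.9167, -1.0833).
‖u_2‖ = 1.7078, so q_2 = (-0.1464, -0.5367, -0.5367, -0.6343).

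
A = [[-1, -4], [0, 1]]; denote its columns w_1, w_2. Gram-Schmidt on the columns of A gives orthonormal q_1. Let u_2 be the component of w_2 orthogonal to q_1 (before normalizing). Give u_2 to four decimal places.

w_1 = (-1, 0); ‖w_1‖ = 1.0000, so q_1 = (-1.0000, 0.0000).
q_1·w_2 = (-1.0000)·(-4) + 0.0000·1 = 4.0000.
u_2 = w_2 − 4.0000·q_1 = (0.0000, 1.0000).

u_2 = (0.0000, 1.0000)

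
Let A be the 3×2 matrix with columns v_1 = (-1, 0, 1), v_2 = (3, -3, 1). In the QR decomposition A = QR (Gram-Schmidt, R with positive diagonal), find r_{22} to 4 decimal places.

r_{22} = 4.1231

v_1 = (-1, 0, 1); ‖v_1‖ = 1.4142, so e_1 = (-0.7071, 0.0000, 0.7071).
e_1·v_2 = (-0.7071)·3 + 0.0000·(-3) + 0.7071·1 = -1.4142.
u_2 = v_2 + 1.4142·e_1 = (2.0000, -3.0000, 2.0000).
r_{22} = ‖u_2‖ = 4.1231.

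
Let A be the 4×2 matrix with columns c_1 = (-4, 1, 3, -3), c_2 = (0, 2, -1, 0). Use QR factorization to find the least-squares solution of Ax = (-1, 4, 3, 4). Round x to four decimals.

x = (0.1724, 1.0345)

e_1 = c_1/‖c_1‖ = (-4, 1, 3, -3)/5.9161 = (-0.6761, 0.1690, 0.5071, -0.5071).
r_{12} = e_1·c_2 = -0.1690.
u_2 = c_2 + 0.1690·e_1 = (-0.1143, 2.0286, -0.9143, -0.0857).
‖u_2‖ = 2.2297, so e_2 = (-0.0513, 0.9098, -0.4101, -0.0384).
Qᵀb = (0.8452, 2.3066).
Back-substitute: x_2 = 2.3066/2.2297 = 1.0345.
x_1 = (0.8452 + 0.1690·1.0345)/5.9161 = 0.1724.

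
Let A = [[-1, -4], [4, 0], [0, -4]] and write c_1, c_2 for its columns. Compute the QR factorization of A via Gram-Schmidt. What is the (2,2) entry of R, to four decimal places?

r_{22} = 5.5730

q_1 = c_1/‖c_1‖ = (-1, 4, 0)/4.1231 = (-0.2425, 0.9701, 0.0000).
r_{12} = q_1·c_2 = 0.9701.
u_2 = c_2 − 0.9701·q_1 = (-3.7647, -0.9412, -4.0000).
r_{22} = ‖u_2‖ = 5.5730.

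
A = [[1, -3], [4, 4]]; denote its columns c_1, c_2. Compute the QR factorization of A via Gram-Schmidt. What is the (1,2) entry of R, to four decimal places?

c_1 = (1, 4); ‖c_1‖ = 4.1231, so q_1 = (0.2425, 0.9701).
r_{12} = q_1·c_2 = 3.1530.

r_{12} = 3.1530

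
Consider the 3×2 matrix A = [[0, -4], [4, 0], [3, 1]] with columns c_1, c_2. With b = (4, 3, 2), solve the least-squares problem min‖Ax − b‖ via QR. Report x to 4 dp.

c_1 = (0, 4, 3); ‖c_1‖ = 5.0000, so e_1 = (0.0000, 0.8000, 0.6000).
e_1·c_2 = 0.0000·(-4) + 0.8000·0 + 0.6000·1 = 0.6000.
u_2 = c_2 − 0.6000·e_1 = (-4.0000, -0.4800, 0.6400).
‖u_2‖ = 4.0792, so e_2 = (-0.9806, -0.1177, 0.1569).
Qᵀb = (3.6000, -3.9615).
Back-substitute: x_2 = -3.9615/4.0792 = -0.9712.
x_1 = (3.6000 − 0.6000·(-0.9712))/5.0000 = 0.8365.

x = (0.8365, -0.9712)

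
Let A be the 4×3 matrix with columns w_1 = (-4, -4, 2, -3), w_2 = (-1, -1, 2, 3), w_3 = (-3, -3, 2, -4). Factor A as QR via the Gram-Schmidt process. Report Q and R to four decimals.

w_1 = (-4, -4, 2, -3); ‖w_1‖ = 6.7082, so e_1 = (-0.5963, -0.5963, 0.2981, -0.4472).
e_1·w_2 = (-0.5963)·(-1) + (-0.5963)·(-1) + 0.2981·2 + (-0.4472)·3 = 0.4472.
u_2 = w_2 − 0.4472·e_1 = (-0.7333, -0.7333, 1.8667, 3.2000).
‖u_2‖ = 3.8471, so e_2 = (-0.1906, -0.1906, 0.4852, 0.8318).
e_1·w_3 = (-0.5963)·(-3) + (-0.5963)·(-3) + 0.2981·2 + (-0.4472)·(-4) = 5.9628; e_2·w_3 = (-0.1906)·(-3) + (-0.1906)·(-3) + 0.4852·2 + 0.8318·(-4) = -1.2130.
u_3 = w_3 − 5.9628·e_1 + 1.2130·e_2 = (0.3243, 0.3243, 0.8108, -0.3243).
‖u_3‖ = 0.9864, so e_3 = (0.3288, 0.3288, 0.8220, -0.3288).

Q = [[-0.5963, -0.1906, 0.3288], [-0.5963, -0.1906, 0.3288], [0.2981, 0.4852, 0.8220], [-0.4472, 0.8318, -0.3288]], R = [[6.7082, 0.4472, 5.9628], [0.0000, 3.8471, -1.2130], [0.0000, 0.0000, 0.9864]]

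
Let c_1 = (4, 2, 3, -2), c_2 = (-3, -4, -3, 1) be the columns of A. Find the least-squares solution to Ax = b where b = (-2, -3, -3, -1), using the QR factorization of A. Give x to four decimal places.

c_1 = (4, 2, 3, -2); ‖c_1‖ = 5.7446, so e_1 = (0.6963, 0.3482, 0.5222, -0.3482).
e_1·c_2 = 0.6963·(-3) + 0.3482·(-4) + 0.5222·(-3) + (-0.3482)·1 = -5.3964.
u_2 = c_2 + 5.3964·e_1 = (0.7576, -2.1212, -0.1818, -0.8788).
‖u_2‖ = 2.4246, so e_2 = (0.3125, -0.8749, -0.0750, -0.3624).
Qᵀb = (-3.6556, 2.5871).
Back-substitute: x_2 = 2.5871/2.4246 = 1.0670.
x_1 = (-3.6556 + 5.3964·1.0670)/5.7446 = 0.3660.

x = (0.3660, 1.0670)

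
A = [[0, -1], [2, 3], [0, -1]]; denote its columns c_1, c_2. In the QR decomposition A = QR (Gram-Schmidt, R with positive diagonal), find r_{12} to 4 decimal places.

r_{12} = 3.0000

c_1 = (0, 2, 0); ‖c_1‖ = 2.0000, so q_1 = (0.0000, 1.0000, 0.0000).
r_{12} = q_1·c_2 = 3.0000.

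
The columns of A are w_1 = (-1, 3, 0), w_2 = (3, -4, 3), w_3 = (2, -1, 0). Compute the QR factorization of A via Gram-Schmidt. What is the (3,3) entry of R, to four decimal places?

r_{33} = 1.3988

w_1 = (-1, 3, 0); ‖w_1‖ = 3.1623, so q_1 = (-0.3162, 0.9487, 0.0000).
q_1·w_2 = (-0.3162)·3 + 0.9487·(-4) + 0.0000·3 = -4.7434.
u_2 = w_2 + 4.7434·q_1 = (1.5000, 0.5000, 3.0000).
‖u_2‖ = 3.3912, so q_2 = (0.4423, 0.1474, 0.8847).
q_1·w_3 = (-0.3162)·2 + 0.9487·(-1) + 0.0000·0 = -1.5811; q_2·w_3 = 0.4423·2 + 0.1474·(-1) + 0.8847·0 = 0.7372.
u_3 = w_3 + 1.5811·q_1 − 0.7372·q_2 = (1.1739, 0.3913, -0.6522).
r_{33} = ‖u_3‖ = 1.3988.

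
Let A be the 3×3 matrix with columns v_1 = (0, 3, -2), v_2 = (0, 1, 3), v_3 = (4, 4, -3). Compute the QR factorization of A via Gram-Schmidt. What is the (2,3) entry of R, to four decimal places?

r_{23} = -0.2774

e_1 = v_1/‖v_1‖ = (0, 3, -2)/3.6056 = (0.0000, 0.8321, -0.5547).
r_{12} = e_1·v_2 = -0.8321.
u_2 = v_2 + 0.8321·e_1 = (0.0000, 1.6923, 2.5385).
‖u_2‖ = 3.0509, so e_2 = (0.0000, 0.5547, 0.8321).
r_{23} = e_2·v_3 = -0.2774.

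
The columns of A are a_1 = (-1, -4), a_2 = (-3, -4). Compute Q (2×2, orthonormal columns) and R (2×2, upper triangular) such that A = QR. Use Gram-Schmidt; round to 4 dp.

a_1 = (-1, -4); ‖a_1‖ = 4.1231, so q_1 = (-0.2425, -0.9701).
q_1·a_2 = (-0.2425)·(-3) + (-0.9701)·(-4) = 4.6082.
u_2 = a_2 − 4.6082·q_1 = (-1.8824, 0.4706).
‖u_2‖ = 1.9403, so q_2 = (-0.9701, 0.2425).

Q = [[-0.2425, -0.9701], [-0.9701, 0.2425]], R = [[4.1231, 4.6082], [0.0000, 1.9403]]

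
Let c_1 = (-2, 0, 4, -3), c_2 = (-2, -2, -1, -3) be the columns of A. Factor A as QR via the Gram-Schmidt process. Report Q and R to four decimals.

Q = [[-0.3714, -0.3537], [0.0000, -0.5129], [0.7428, -0.5748], [-0.5571, -0.5306]], R = [[5.3852, 1.6713], [0.0000, 3.8996]]

e_1 = c_1/‖c_1‖ = (-2, 0, 4, -3)/5.3852 = (-0.3714, 0.0000, 0.7428, -0.5571).
r_{12} = e_1·c_2 = 1.6713.
u_2 = c_2 − 1.6713·e_1 = (-1.3793, -2.0000, -2.2414, -2.0690).
‖u_2‖ = 3.8996, so e_2 = (-0.3537, -0.5129, -0.5748, -0.5306).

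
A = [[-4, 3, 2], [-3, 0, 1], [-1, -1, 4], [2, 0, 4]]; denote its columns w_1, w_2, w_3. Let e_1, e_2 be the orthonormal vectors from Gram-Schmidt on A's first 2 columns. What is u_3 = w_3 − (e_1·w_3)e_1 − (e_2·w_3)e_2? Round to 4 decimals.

w_1 = (-4, -3, -1, 2); ‖w_1‖ = 5.4772, so e_1 = (-0.7303, -0.5477, -0.1826, 0.3651).
e_1·w_2 = (-0.7303)·3 + (-0.5477)·0 + (-0.1826)·(-1) + 0.3651·0 = -2.0083.
u_2 = w_2 + 2.0083·e_1 = (1.5333, -1.1000, -1.3667, 0.7333).
‖u_2‖ = 2.4427, so e_2 = (0.6277, -0.4503, -0.5595, 0.3002).
e_1·w_3 = (-0.7303)·2 + (-0.5477)·1 + (-0.1826)·4 + 0.3651·4 = -1.2780; e_2·w_3 = 0.6277·2 + (-0.4503)·1 + (-0.5595)·4 + 0.3002·4 = -0.2320.
u_3 = w_3 + 1.2780·e_1 + 0.2320·e_2 = (1.2123, 0.1955, 3.6369, 4.5363).

u_3 = (1.2123, 0.1955, 3.6369, 4.5363)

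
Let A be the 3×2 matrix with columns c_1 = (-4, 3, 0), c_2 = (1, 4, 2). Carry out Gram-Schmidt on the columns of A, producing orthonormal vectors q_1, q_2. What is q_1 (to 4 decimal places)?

q_1 = (-0.8000, 0.6000, 0.0000)

c_1 = (-4, 3, 0); ‖c_1‖ = 5.0000, so q_1 = (-0.8000, 0.6000, 0.0000).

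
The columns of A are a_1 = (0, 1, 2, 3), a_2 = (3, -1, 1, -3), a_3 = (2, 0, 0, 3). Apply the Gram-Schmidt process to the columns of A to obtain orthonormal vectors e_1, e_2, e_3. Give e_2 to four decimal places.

e_2 = (0.7638, -0.1091, 0.5455, -0.3273)

e_1 = a_1/‖a_1‖ = (0, 1, 2, 3)/3.7417 = (0.0000, 0.2673, 0.5345, 0.8018).
r_{12} = e_1·a_2 = -2.1381.
u_2 = a_2 + 2.1381·e_1 = (3.0000, -0.4286, 2.1429, -1.2857).
‖u_2‖ = 3.9279, so e_2 = (0.7638, -0.1091, 0.5455, -0.3273).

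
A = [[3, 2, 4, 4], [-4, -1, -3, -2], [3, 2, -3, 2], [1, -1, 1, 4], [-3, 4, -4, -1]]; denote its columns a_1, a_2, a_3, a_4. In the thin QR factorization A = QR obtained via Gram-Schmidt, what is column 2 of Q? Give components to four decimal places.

e_2 = (0.3535, -0.1432, 0.3535, -0.2103, 0.8278)

a_1 = (3, -4, 3, 1, -3); ‖a_1‖ = 6.6332, so e_1 = (0.4523, -0.6030, 0.4523, 0.1508, -0.4523).
e_1·a_2 = 0.4523·2 + (-0.6030)·(-1) + 0.4523·2 + 0.1508·(-1) + (-0.4523)·4 = 0.4523.
u_2 = a_2 − 0.4523·e_1 = (1.7955, -0.7273, 1.7955, -1.0682, 4.2045).
‖u_2‖ = 5.0789, so e_2 = (0.3535, -0.1432, 0.3535, -0.2103, 0.8278).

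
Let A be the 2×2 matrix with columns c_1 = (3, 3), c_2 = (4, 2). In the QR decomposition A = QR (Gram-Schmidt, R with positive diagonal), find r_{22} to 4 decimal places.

r_{22} = 1.4142

e_1 = c_1/‖c_1‖ = (3, 3)/4.2426 = (0.7071, 0.7071).
r_{12} = e_1·c_2 = 4.2426.
u_2 = c_2 − 4.2426·e_1 = (1.0000, -1.0000).
r_{22} = ‖u_2‖ = 1.4142.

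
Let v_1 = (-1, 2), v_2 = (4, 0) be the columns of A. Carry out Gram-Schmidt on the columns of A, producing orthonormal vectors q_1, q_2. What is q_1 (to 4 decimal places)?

q_1 = (-0.4472, 0.8944)

q_1 = v_1/‖v_1‖ = (-1, 2)/2.2361 = (-0.4472, 0.8944).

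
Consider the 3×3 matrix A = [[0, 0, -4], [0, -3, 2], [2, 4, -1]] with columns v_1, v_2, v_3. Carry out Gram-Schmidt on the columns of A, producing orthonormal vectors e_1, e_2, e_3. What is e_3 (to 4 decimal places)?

e_1 = v_1/‖v_1‖ = (0, 0, 2)/2.0000 = (0.0000, 0.0000, 1.0000).
r_{12} = e_1·v_2 = 4.0000.
u_2 = v_2 − 4.0000·e_1 = (0.0000, -3.0000, 0.0000).
‖u_2‖ = 3.0000, so e_2 = (0.0000, -1.0000, 0.0000).
r_{13} = e_1·v_3 = -1.0000; r_{23} = e_2·v_3 = -2.0000.
u_3 = v_3 + 1.0000·e_1 + 2.0000·e_2 = (-4.0000, 0.0000, 0.0000).
‖u_3‖ = 4.0000, so e_3 = (-1.0000, 0.0000, 0.0000).

e_3 = (-1.0000, 0.0000, 0.0000)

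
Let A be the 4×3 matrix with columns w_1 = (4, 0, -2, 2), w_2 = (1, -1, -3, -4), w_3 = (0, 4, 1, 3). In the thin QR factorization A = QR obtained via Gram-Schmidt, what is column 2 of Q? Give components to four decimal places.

q_2 = (0.1287, -0.1930, -0.5470, -0.8044)

q_1 = w_1/‖w_1‖ = (4, 0, -2, 2)/4.8990 = (0.8165, 0.0000, -0.4082, 0.4082).
r_{12} = q_1·w_2 = 0.4082.
u_2 = w_2 − 0.4082·q_1 = (0.6667, -1.0000, -2.8333, -4.1667).
‖u_2‖ = 5.1801, so q_2 = (0.1287, -0.1930, -0.5470, -0.8044).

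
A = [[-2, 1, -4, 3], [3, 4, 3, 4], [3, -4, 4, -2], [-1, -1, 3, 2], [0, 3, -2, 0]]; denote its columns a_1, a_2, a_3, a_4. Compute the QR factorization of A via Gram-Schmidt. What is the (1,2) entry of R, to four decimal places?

a_1 = (-2, 3, 3, -1, 0); ‖a_1‖ = 4.7958, so q_1 = (-0.4170, 0.6255, 0.6255, -0.2085, 0.0000).
r_{12} = q_1·a_2 = -0.2085.

r_{12} = -0.2085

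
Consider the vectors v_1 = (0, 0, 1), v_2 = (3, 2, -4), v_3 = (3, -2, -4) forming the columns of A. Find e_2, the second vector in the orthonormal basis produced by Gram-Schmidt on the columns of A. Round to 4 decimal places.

e_1 = v_1/‖v_1‖ = (0, 0, 1)/1.0000 = (0.0000, 0.0000, 1.0000).
r_{12} = e_1·v_2 = -4.0000.
u_2 = v_2 + 4.0000·e_1 = (3.0000, 2.0000, 0.0000).
‖u_2‖ = 3.6056, so e_2 = (0.8321, 0.5547, 0.0000).

e_2 = (0.8321, 0.5547, 0.0000)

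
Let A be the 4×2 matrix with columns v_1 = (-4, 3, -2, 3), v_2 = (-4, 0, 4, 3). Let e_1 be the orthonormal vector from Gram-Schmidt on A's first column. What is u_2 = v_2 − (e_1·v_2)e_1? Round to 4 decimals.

v_1 = (-4, 3, -2, 3); ‖v_1‖ = 6.1644, so e_1 = (-0.6489, 0.4867, -0.3244, 0.4867).
e_1·v_2 = (-0.6489)·(-4) + 0.4867·0 + (-0.3244)·4 + 0.4867·3 = 2.7578.
u_2 = v_2 − 2.7578·e_1 = (-2.2105, -1.3421, 4.8947, 1.6579).

u_2 = (-2.2105, -1.3421, 4.8947, 1.6579)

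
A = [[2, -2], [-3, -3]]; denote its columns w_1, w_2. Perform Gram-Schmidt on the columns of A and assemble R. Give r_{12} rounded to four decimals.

w_1 = (2, -3); ‖w_1‖ = 3.6056, so e_1 = (0.5547, -0.8321).
r_{12} = e_1·w_2 = 1.3868.

r_{12} = 1.3868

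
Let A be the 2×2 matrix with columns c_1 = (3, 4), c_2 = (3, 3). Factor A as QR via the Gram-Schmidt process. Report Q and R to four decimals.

Q = [[0.6000, 0.8000], [0.8000, -0.6000]], R = [[5.0000, 4.2000], [0.0000, 0.6000]]

e_1 = c_1/‖c_1‖ = (3, 4)/5.0000 = (0.6000, 0.8000).
r_{12} = e_1·c_2 = 4.2000.
u_2 = c_2 − 4.2000·e_1 = (0.4800, -0.3600).
‖u_2‖ = 0.6000, so e_2 = (0.8000, -0.6000).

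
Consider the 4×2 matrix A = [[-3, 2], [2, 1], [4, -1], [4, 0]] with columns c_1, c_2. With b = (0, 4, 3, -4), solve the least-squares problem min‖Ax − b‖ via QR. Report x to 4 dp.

c_1 = (-3, 2, 4, 4); ‖c_1‖ = 6.7082, so q_1 = (-0.4472, 0.2981, 0.5963, 0.5963).
q_1·c_2 = (-0.4472)·2 + 0.2981·1 + 0.5963·(-1) + 0.5963·0 = -1.1926.
u_2 = c_2 + 1.1926·q_1 = (1.4667, 1.3556, -0.2889, 0.7111).
‖u_2‖ = 2.1396, so q_2 = (0.6855, 0.6336, -0.1350, 0.3324).
Qᵀb = (0.5963, 0.7997).
Back-substitute: x_2 = 0.7997/2.1396 = 0.3738.
x_1 = (0.5963 + 1.1926·0.3738)/6.7082 = 0.1553.

x = (0.1553, 0.3738)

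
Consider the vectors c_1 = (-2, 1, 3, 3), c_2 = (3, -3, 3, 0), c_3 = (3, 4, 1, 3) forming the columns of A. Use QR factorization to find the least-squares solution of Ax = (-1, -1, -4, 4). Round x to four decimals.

e_1 = c_1/‖c_1‖ = (-2, 1, 3, 3)/4.7958 = (-0.4170, 0.2085, 0.6255, 0.6255).
r_{12} = e_1·c_2 = 0.0000.
u_2 = c_2 + 0.0000·e_1 = (3.0000, -3.0000, 3.0000, 0.0000).
‖u_2‖ = 5.1962, so e_2 = (0.5774, -0.5774, 0.5774, 0.0000).
r_{13} = e_1·c_3 = 2.0851; r_{23} = e_2·c_3 = 0.0000.
u_3 = c_3 − 2.0851·e_1 + 0.0000·e_2 = (3.8696, 3.5652, -0.3043, 1.6957).
‖u_3‖ = 5.5364, so e_3 = (0.6989, 0.6440, -0.0550, 0.3063).
Qᵀb = (0.2085, -2.3094, 0.1021).
Back-substitute: x_3 = 0.1021/5.5364 = 0.0184.
x_2 = (-2.3094 + 0.0000·0.0184)/5.1962 = -0.4444.
x_1 = (0.2085 + 0.0000·(-0.4444) − 2.0851·0.0184)/4.7958 = 0.0355.

x = (0.0355, -0.4444, 0.0184)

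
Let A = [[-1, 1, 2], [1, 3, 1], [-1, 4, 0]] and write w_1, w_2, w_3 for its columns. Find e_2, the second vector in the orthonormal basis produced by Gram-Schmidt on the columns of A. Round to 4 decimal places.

e_2 = (0.0671, 0.7383, 0.6712)

w_1 = (-1, 1, -1); ‖w_1‖ = 1.7321, so e_1 = (-0.5774, 0.5774, -0.5774).
e_1·w_2 = (-0.5774)·1 + 0.5774·3 + (-0.5774)·4 = -1.1547.
u_2 = w_2 + 1.1547·e_1 = (0.3333, 3.6667, 3.3333).
‖u_2‖ = 4.9666, so e_2 = (0.0671, 0.7383, 0.6712).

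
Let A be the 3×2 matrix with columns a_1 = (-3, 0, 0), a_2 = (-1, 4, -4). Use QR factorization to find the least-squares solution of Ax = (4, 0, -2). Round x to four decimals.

x = (-1.4167, 0.2500)

a_1 = (-3, 0, 0); ‖a_1‖ = 3.0000, so q_1 = (-1.0000, 0.0000, 0.0000).
q_1·a_2 = (-1.0000)·(-1) + 0.0000·4 + 0.0000·(-4) = 1.0000.
u_2 = a_2 − 1.0000·q_1 = (0.0000, 4.0000, -4.0000).
‖u_2‖ = 5.6569, so q_2 = (0.0000, 0.7071, -0.7071).
Qᵀb = (-4.0000, 1.4142).
Back-substitute: x_2 = 1.4142/5.6569 = 0.2500.
x_1 = (-4.0000 − 1.0000·0.2500)/3.0000 = -1.4167.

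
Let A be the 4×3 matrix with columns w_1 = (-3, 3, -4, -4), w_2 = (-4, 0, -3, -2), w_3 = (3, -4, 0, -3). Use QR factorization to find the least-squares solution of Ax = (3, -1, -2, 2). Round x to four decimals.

x = (-0.0418, -0.2681, 0.1475)

e_1 = w_1/‖w_1‖ = (-3, 3, -4, -4)/7.0711 = (-0.4243, 0.4243, -0.5657, -0.5657).
r_{12} = e_1·w_2 = 4.5255.
u_2 = w_2 − 4.5255·e_1 = (-2.0800, -1.9200, -0.4400, 0.5600).
‖u_2‖ = 2.9189, so e_2 = (-0.7126, -0.6578, -0.1507, 0.1919).
r_{13} = e_1·w_3 = -1.2728; r_{23} = e_2·w_3 = -0.0822.
u_3 = w_3 + 1.2728·e_1 + 0.0822·e_2 = (2.4014, -3.5141, -0.7324, -3.7042).
‖u_3‖ = 5.6897, so e_3 = (0.4221, -0.6176, -0.1287, -0.6510).
Qᵀb = (-1.6971, -0.7948, 0.8392).
Back-substitute: x_3 = 0.8392/5.6897 = 0.1475.
x_2 = (-0.7948 + 0.0822·0.1475)/2.9189 = -0.2681.
x_1 = (-1.6971 − 4.5255·(-0.2681) + 1.2728·0.1475)/7.0711 = -0.0418.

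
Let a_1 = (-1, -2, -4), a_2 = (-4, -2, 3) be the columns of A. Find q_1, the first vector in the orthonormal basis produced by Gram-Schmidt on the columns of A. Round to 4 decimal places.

a_1 = (-1, -2, -4); ‖a_1‖ = 4.5826, so q_1 = (-0.2182, -0.4364, -0.8729).

q_1 = (-0.2182, -0.4364, -0.8729)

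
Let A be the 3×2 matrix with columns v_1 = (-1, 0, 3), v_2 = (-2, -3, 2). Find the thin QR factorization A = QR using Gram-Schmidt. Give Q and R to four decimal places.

Q = [[-0.3162, -0.3686], [0.0000, -0.9214], [0.9487, -0.1229]], R = [[3.1623, 2.5298], [0.0000, 3.2558]]

v_1 = (-1, 0, 3); ‖v_1‖ = 3.1623, so q_1 = (-0.3162, 0.0000, 0.9487).
q_1·v_2 = (-0.3162)·(-2) + 0.0000·(-3) + 0.9487·2 = 2.5298.
u_2 = v_2 − 2.5298·q_1 = (-1.2000, -3.0000, -0.4000).
‖u_2‖ = 3.2558, so q_2 = (-0.3686, -0.9214, -0.1229).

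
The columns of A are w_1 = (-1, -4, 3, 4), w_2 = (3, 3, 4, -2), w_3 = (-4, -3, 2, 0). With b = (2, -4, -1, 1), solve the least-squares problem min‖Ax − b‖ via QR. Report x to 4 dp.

x = (0.5180, -0.3268, -0.4705)

e_1 = w_1/‖w_1‖ = (-1, -4, 3, 4)/6.4807 = (-0.1543, -0.6172, 0.4629, 0.6172).
r_{12} = e_1·w_2 = -1.6973.
u_2 = w_2 + 1.6973·e_1 = (2.7381, 1.9524, 4.7857, -0.9524).
‖u_2‖ = 5.9261, so e_2 = (0.4620, 0.3295, 0.8076, -0.1607).
r_{13} = e_1·w_3 = 3.3947; r_{23} = e_2·w_3 = -1.2214.
u_3 = w_3 − 3.3947·e_1 + 1.2214·e_2 = (-2.9119, -0.5024, 1.4149, -2.2915).
‖u_3‖ = 3.9981, so e_3 = (-0.7283, -0.1257, 0.3539, -0.5732).
Qᵀb = (2.3146, -1.3620, -1.8811).
Back-substitute: x_3 = -1.8811/3.9981 = -0.4705.
x_2 = (-1.3620 + 1.2214·(-0.4705))/5.9261 = -0.3268.
x_1 = (2.3146 + 1.6973·(-0.3268) − 3.3947·(-0.4705))/6.4807 = 0.5180.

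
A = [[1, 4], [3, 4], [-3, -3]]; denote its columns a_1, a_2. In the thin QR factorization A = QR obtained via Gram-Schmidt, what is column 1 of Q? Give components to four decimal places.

e_1 = a_1/‖a_1‖ = (1, 3, -3)/4.3589 = (0.2294, 0.6882, -0.6882).

e_1 = (0.2294, 0.6882, -0.6882)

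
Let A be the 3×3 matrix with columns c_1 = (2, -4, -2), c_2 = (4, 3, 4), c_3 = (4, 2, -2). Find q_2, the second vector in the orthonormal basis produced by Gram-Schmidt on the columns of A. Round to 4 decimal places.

q_2 = (0.8452, 0.1690, 0.5071)

c_1 = (2, -4, -2); ‖c_1‖ = 4.8990, so q_1 = (0.4082, -0.8165, -0.4082).
q_1·c_2 = 0.4082·4 + (-0.8165)·3 + (-0.4082)·4 = -2.4495.
u_2 = c_2 + 2.4495·q_1 = (5.0000, 1.0000, 3.0000).
‖u_2‖ = 5.9161, so q_2 = (0.8452, 0.1690, 0.5071).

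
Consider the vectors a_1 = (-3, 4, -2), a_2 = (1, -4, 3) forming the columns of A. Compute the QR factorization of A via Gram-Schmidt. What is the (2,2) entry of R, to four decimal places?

a_1 = (-3, 4, -2); ‖a_1‖ = 5.3852, so e_1 = (-0.5571, 0.7428, -0.3714).
e_1·a_2 = (-0.5571)·1 + 0.7428·(-4) + (-0.3714)·3 = -4.6424.
u_2 = a_2 + 4.6424·e_1 = (-1.5862, -0.5517, 1.2759).
r_{22} = ‖u_2‖ = 2.1091.

r_{22} = 2.1091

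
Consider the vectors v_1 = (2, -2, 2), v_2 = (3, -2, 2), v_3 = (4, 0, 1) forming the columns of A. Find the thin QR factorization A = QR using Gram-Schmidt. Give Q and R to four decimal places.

Q = [[0.5774, 0.8165, 0.0000], [-0.5774, 0.4082, 0.7071], [0.5774, -0.4082, 0.7071]], R = [[3.4641, 4.0415, 2.8868], [0.0000, 0.8165, 2.8577], [0.0000, 0.0000, 0.7071]]

e_1 = v_1/‖v_1‖ = (2, -2, 2)/3.4641 = (0.5774, -0.5774, 0.5774).
r_{12} = e_1·v_2 = 4.0415.
u_2 = v_2 − 4.0415·e_1 = (0.6667, 0.3333, -0.3333).
‖u_2‖ = 0.8165, so e_2 = (0.8165, 0.4082, -0.4082).
r_{13} = e_1·v_3 = 2.8868; r_{23} = e_2·v_3 = 2.8577.
u_3 = v_3 − 2.8868·e_1 − 2.8577·e_2 = (0.0000, 0.5000, 0.5000).
‖u_3‖ = 0.7071, so e_3 = (0.0000, 0.7071, 0.7071).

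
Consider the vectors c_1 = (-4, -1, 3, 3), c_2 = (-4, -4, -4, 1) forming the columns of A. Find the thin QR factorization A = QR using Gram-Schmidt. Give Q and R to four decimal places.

Q = [[-0.6761, -0.4064], [-0.1690, -0.5461], [0.5071, -0.7324], [0.5071, 0.0085]], R = [[5.9161, 1.8593], [0.0000, 6.7485]]

q_1 = c_1/‖c_1‖ = (-4, -1, 3, 3)/5.9161 = (-0.6761, -0.1690, 0.5071, 0.5071).
r_{12} = q_1·c_2 = 1.8593.
u_2 = c_2 − 1.8593·q_1 = (-2.7429, -3.6857, -4.9429, 0.0571).
‖u_2‖ = 6.7485, so q_2 = (-0.4064, -0.5461, -0.7324, 0.0085).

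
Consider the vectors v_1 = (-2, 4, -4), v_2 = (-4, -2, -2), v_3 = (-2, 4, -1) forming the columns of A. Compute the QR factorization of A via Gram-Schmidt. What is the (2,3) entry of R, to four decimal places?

r_{23} = -0.7071

q_1 = v_1/‖v_1‖ = (-2, 4, -4)/6.0000 = (-0.3333, 0.6667, -0.6667).
r_{12} = q_1·v_2 = 1.3333.
u_2 = v_2 − 1.3333·q_1 = (-3.5556, -2.8889, -1.1111).
‖u_2‖ = 4.7140, so q_2 = (-0.7542, -0.6128, -0.2357).
r_{23} = q_2·v_3 = -0.7071.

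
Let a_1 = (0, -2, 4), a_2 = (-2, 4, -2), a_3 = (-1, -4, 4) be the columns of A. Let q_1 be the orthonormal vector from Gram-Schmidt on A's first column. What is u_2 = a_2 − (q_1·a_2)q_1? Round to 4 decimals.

u_2 = (-2.0000, 2.4000, 1.2000)

q_1 = a_1/‖a_1‖ = (0, -2, 4)/4.4721 = (0.0000, -0.4472, 0.8944).
r_{12} = q_1·a_2 = -3.5777.
u_2 = a_2 + 3.5777·q_1 = (-2.0000, 2.4000, 1.2000).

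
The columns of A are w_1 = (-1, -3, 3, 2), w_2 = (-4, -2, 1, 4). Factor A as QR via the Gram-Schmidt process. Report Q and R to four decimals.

Q = [[-0.2085, -0.7311], [-0.6255, 0.1751], [0.6255, -0.4119], [0.4170, 0.5149]], R = [[4.7958, 4.3788], [0.0000, 4.2221]]

q_1 = w_1/‖w_1‖ = (-1, -3, 3, 2)/4.7958 = (-0.2085, -0.6255, 0.6255, 0.4170).
r_{12} = q_1·w_2 = 4.3788.
u_2 = w_2 − 4.3788·q_1 = (-3.0870, 0.7391, -1.7391, 2.1739).
‖u_2‖ = 4.2221, so q_2 = (-0.7311, 0.1751, -0.4119, 0.5149).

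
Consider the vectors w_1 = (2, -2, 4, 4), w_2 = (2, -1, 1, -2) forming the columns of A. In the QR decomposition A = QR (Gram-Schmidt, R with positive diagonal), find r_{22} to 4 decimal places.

e_1 = w_1/‖w_1‖ = (2, -2, 4, 4)/6.3246 = (0.3162, -0.3162, 0.6325, 0.6325).
r_{12} = e_1·w_2 = 0.3162.
u_2 = w_2 − 0.3162·e_1 = (1.9000, -0.9000, 0.8000, -2.2000).
r_{22} = ‖u_2‖ = 3.1464.

r_{22} = 3.1464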